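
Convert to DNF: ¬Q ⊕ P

¬Q ⊕ P
≡ (¬Q ∧ ¬P) ∨ (¬¬Q ∧ P)   (expand ⊕)
≡ (¬Q ∧ ¬P) ∨ (Q ∧ P)   (double negation)

(¬Q ∧ ¬P) ∨ (Q ∧ P)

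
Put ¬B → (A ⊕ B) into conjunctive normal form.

¬B → (A ⊕ B)
⇔ ¬¬B ∨ (A ⊕ B)
⇔ ¬¬B ∨ ((A ∨ B) ∧ ¬(A ∧ B))
⇔ B ∨ ((A ∨ B) ∧ ¬(A ∧ B))
⇔ B ∨ ((A ∨ B) ∧ (¬A ∨ ¬B))
⇔ (B ∨ A ∨ B) ∧ (B ∨ ¬A ∨ ¬B)
⇔ B ∨ A

B ∨ A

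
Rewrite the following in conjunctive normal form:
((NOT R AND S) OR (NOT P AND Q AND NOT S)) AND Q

((NOT R AND S) OR (NOT P AND Q AND NOT S)) AND Q
= (NOT R OR NOT P) AND (NOT R OR Q) AND (NOT R OR NOT S) AND (S OR NOT P) AND (S OR Q) AND (S OR NOT S) AND Q
= (NOT R OR NOT P) AND (NOT R OR NOT S) AND (S OR NOT P) AND Q

(NOT R OR NOT P) AND (NOT R OR NOT S) AND (S OR NOT P) AND Q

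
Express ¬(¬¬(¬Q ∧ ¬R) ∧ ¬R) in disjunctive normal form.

¬(¬¬(¬Q ∧ ¬R) ∧ ¬R)
⇔ ¬¬¬(¬Q ∧ ¬R) ∨ ¬¬R   (De Morgan)
⇔ ¬(¬Q ∧ ¬R) ∨ ¬¬R   (double negation)
⇔ ¬¬Q ∨ ¬¬R ∨ ¬¬R   (De Morgan)
⇔ Q ∨ ¬¬R ∨ ¬¬R   (double negation)
⇔ Q ∨ R ∨ ¬¬R   (double negation)
⇔ Q ∨ R ∨ R   (double negation)
⇔ Q ∨ R   (simplify)

Q ∨ R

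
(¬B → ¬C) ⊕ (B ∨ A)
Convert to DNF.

(¬B → ¬C) ⊕ (B ∨ A)
= (¬B → ¬C) ∧ ¬(B ∨ A) ∨ ¬(¬B → ¬C) ∧ (B ∨ A)   [expand ⊕]
= (¬¬B ∨ ¬C) ∧ ¬(B ∨ A) ∨ ¬(¬B → ¬C) ∧ (B ∨ A)   [eliminate →]
= (¬¬B ∨ ¬C) ∧ ¬(B ∨ A) ∨ ¬(¬¬B ∨ ¬C) ∧ (B ∨ A)   [eliminate →]
= (B ∨ ¬C) ∧ ¬(B ∨ A) ∨ ¬(¬¬B ∨ ¬C) ∧ (B ∨ A)   [double negation]
= (B ∨ ¬C) ∧ ¬B ∧ ¬A ∨ ¬(¬¬B ∨ ¬C) ∧ (B ∨ A)   [De Morgan]
= (B ∨ ¬C) ∧ ¬B ∧ ¬A ∨ ¬¬¬B ∧ ¬¬C ∧ (B ∨ A)   [De Morgan]
= (B ∨ ¬C) ∧ ¬B ∧ ¬A ∨ ¬B ∧ ¬¬C ∧ (B ∨ A)   [double negation]
= (B ∨ ¬C) ∧ ¬B ∧ ¬A ∨ ¬B ∧ C ∧ (B ∨ A)   [double negation]
= B ∧ ¬B ∧ ¬A ∨ ¬C ∧ ¬B ∧ ¬A ∨ ¬B ∧ C ∧ B ∨ ¬B ∧ C ∧ A   [distribute ∧ over ∨]
= ¬C ∧ ¬B ∧ ¬A ∨ ¬B ∧ C ∧ A   [simplify]

¬C ∧ ¬B ∧ ¬A ∨ ¬B ∧ C ∧ A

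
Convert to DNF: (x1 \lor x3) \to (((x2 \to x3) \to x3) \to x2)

(x1 \lor x3) \to (((x2 \to x3) \to x3) \to x2)
= \lnot (x1 \lor x3) \lor (((x2 \to x3) \to x3) \to x2)   (eliminate \to)
= \lnot (x1 \lor x3) \lor \lnot ((x2 \to x3) \to x3) \lor x2   (eliminate \to)
= \lnot (x1 \lor x3) \lor \lnot (\lnot (x2 \to x3) \lor x3) \lor x2   (eliminate \to)
= \lnot (x1 \lor x3) \lor \lnot (\lnot (\lnot x2 \lor x3) \lor x3) \lor x2   (eliminate \to)
= (\lnot x1 \land \lnot x3) \lor \lnot (\lnot (\lnot x2 \lor x3) \lor x3) \lor x2   (De Morgan)
= (\lnot x1 \land \lnot x3) \lor (\lnot \lnot (\lnot x2 \lor x3) \land \lnot x3) \lor x2   (De Morgan)
= (\lnot x1 \land \lnot x3) \lor ((\lnot x2 \lor x3) \land \lnot x3) \lor x2   (double negation)
= (\lnot x1 \land \lnot x3) \lor (\lnot x2 \land \lnot x3) \lor (x3 \land \lnot x3) \lor x2   (distribute \land over \lor)
= (\lnot x1 \land \lnot x3) \lor (\lnot x2 \land \lnot x3) \lor x2   (simplify)

(\lnot x1 \land \lnot x3) \lor (\lnot x2 \land \lnot x3) \lor x2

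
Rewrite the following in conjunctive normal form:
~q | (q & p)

~q | p

~q | (q & p)
≡ (~q | q) & (~q | p)   (distribute | over &)
≡ ~q | p   (simplify)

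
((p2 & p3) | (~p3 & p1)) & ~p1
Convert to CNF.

(p2 | ~p3) & (p2 | p1) & (p3 | p1) & ~p1

((p2 & p3) | (~p3 & p1)) & ~p1
≡ (p2 | ~p3) & (p2 | p1) & (p3 | ~p3) & (p3 | p1) & ~p1
≡ (p2 | ~p3) & (p2 | p1) & (p3 | p1) & ~p1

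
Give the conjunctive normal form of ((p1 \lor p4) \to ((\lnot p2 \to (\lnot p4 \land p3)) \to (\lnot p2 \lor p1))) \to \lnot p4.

((p1 \lor p4) \to ((\lnot p2 \to (\lnot p4 \land p3)) \to (\lnot p2 \lor p1))) \to \lnot p4
⇔ \lnot ((p1 \lor p4) \to ((\lnot p2 \to (\lnot p4 \land p3)) \to (\lnot p2 \lor p1))) \lor \lnot p4   — eliminate \to
⇔ \lnot (\lnot (p1 \lor p4) \lor ((\lnot p2 \to (\lnot p4 \land p3)) \to (\lnot p2 \lor p1))) \lor \lnot p4   — eliminate \to
⇔ \lnot (\lnot (p1 \lor p4) \lor \lnot (\lnot p2 \to (\lnot p4 \land p3)) \lor \lnot p2 \lor p1) \lor \lnot p4   — eliminate \to
⇔ \lnot (\lnot (p1 \lor p4) \lor \lnot (\lnot \lnot p2 \lor (\lnot p4 \land p3)) \lor \lnot p2 \lor p1) \lor \lnot p4   — eliminate \to
⇔ (\lnot \lnot (p1 \lor p4) \land \lnot \lnot (\lnot \lnot p2 \lor (\lnot p4 \land p3)) \land \lnot \lnot p2 \land \lnot p1) \lor \lnot p4   — De Morgan
⇔ ((p1 \lor p4) \land \lnot \lnot (\lnot \lnot p2 \lor (\lnot p4 \land p3)) \land \lnot \lnot p2 \land \lnot p1) \lor \lnot p4   — double negation
⇔ ((p1 \lor p4) \land (\lnot \lnot p2 \lor (\lnot p4 \land p3)) \land \lnot \lnot p2 \land \lnot p1) \lor \lnot p4   — double negation
⇔ ((p1 \lor p4) \land (p2 \lor (\lnot p4 \land p3)) \land \lnot \lnot p2 \land \lnot p1) \lor \lnot p4   — double negation
⇔ ((p1 \lor p4) \land (p2 \lor (\lnot p4 \land p3)) \land p2 \land \lnot p1) \lor \lnot p4   — double negation
⇔ (p1 \lor p4 \lor \lnot p4) \land (p2 \lor \lnot p4 \lor \lnot p4) \land (p2 \lor p3 \lor \lnot p4) \land (p2 \lor \lnot p4) \land (\lnot p1 \lor \lnot p4)   — distribute \lor over \land
⇔ (p2 \lor \lnot p4) \land (\lnot p1 \lor \lnot p4)   — simplify

(p2 \lor \lnot p4) \land (\lnot p1 \lor \lnot p4)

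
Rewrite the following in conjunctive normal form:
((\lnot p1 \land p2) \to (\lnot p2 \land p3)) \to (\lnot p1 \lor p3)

((\lnot p1 \land p2) \to (\lnot p2 \land p3)) \to (\lnot p1 \lor p3)
= \lnot ((\lnot p1 \land p2) \to (\lnot p2 \land p3)) \lor \lnot p1 \lor p3   [eliminate \to]
= \lnot (\lnot (\lnot p1 \land p2) \lor (\lnot p2 \land p3)) \lor \lnot p1 \lor p3   [eliminate \to]
= (\lnot \lnot (\lnot p1 \land p2) \land \lnot (\lnot p2 \land p3)) \lor \lnot p1 \lor p3   [De Morgan]
= (\lnot p1 \land p2 \land \lnot (\lnot p2 \land p3)) \lor \lnot p1 \lor p3   [double negation]
= (\lnot p1 \land p2 \land (\lnot \lnot p2 \lor \lnot p3)) \lor \lnot p1 \lor p3   [De Morgan]
= (\lnot p1 \land p2 \land (p2 \lor \lnot p3)) \lor \lnot p1 \lor p3   [double negation]
= (\lnot p1 \lor \lnot p1 \lor p3) \land (p2 \lor \lnot p1 \lor p3) \land (p2 \lor \lnot p3 \lor \lnot p1 \lor p3)   [distribute \lor over \land]
= \lnot p1 \lor p3   [simplify]

\lnot p1 \lor p3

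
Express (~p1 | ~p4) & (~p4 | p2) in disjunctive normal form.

(~p1 & p2) | ~p4

(~p1 | ~p4) & (~p4 | p2)
⇔ (~p1 & ~p4) | (~p1 & p2) | (~p4 & ~p4) | (~p4 & p2)   (distribute & over |)
⇔ (~p1 & p2) | ~p4   (simplify)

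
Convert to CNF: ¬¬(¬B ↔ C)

(B ∨ C) ∧ (¬C ∨ ¬B)

¬¬(¬B ↔ C)
≡ ¬¬((¬B → C) ∧ (C → ¬B))   [eliminate ↔]
≡ ¬¬((¬¬B ∨ C) ∧ (C → ¬B))   [eliminate →]
≡ ¬¬((¬¬B ∨ C) ∧ (¬C ∨ ¬B))   [eliminate →]
≡ (¬¬B ∨ C) ∧ (¬C ∨ ¬B)   [double negation]
≡ (B ∨ C) ∧ (¬C ∨ ¬B)   [double negation]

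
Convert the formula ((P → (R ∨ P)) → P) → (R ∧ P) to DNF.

((P → (R ∨ P)) → P) → (R ∧ P)
= ¬((P → (R ∨ P)) → P) ∨ (R ∧ P)   [eliminate →]
= ¬(¬(P → (R ∨ P)) ∨ P) ∨ (R ∧ P)   [eliminate →]
= ¬(¬(¬P ∨ R ∨ P) ∨ P) ∨ (R ∧ P)   [eliminate →]
= (¬¬(¬P ∨ R ∨ P) ∧ ¬P) ∨ (R ∧ P)   [De Morgan]
= ((¬P ∨ R ∨ P) ∧ ¬P) ∨ (R ∧ P)   [double negation]
= (¬P ∧ ¬P) ∨ (R ∧ ¬P) ∨ (P ∧ ¬P) ∨ (R ∧ P)   [distribute ∧ over ∨]
= ¬P ∨ (R ∧ P)   [simplify]

¬P ∨ (R ∧ P)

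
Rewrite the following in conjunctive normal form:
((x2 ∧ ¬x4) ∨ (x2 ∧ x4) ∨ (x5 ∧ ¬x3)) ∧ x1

(x2 ∨ x5) ∧ (x2 ∨ ¬x3) ∧ x1

((x2 ∧ ¬x4) ∨ (x2 ∧ x4) ∨ (x5 ∧ ¬x3)) ∧ x1
= (x2 ∨ x2 ∨ x5) ∧ (x2 ∨ x2 ∨ ¬x3) ∧ (x2 ∨ x4 ∨ x5) ∧ (x2 ∨ x4 ∨ ¬x3) ∧ (¬x4 ∨ x2 ∨ x5) ∧ (¬x4 ∨ x2 ∨ ¬x3) ∧ (¬x4 ∨ x4 ∨ x5) ∧ (¬x4 ∨ x4 ∨ ¬x3) ∧ x1
= (x2 ∨ x5) ∧ (x2 ∨ ¬x3) ∧ x1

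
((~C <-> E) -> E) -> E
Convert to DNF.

(C & ~E) | E

((~C <-> E) -> E) -> E
⇔ ~((~C <-> E) -> E) | E   [eliminate ->]
⇔ ~(~(~C <-> E) | E) | E   [eliminate ->]
⇔ ~(~((~C -> E) & (E -> ~C)) | E) | E   [eliminate <->]
⇔ ~(~((~~C | E) & (E -> ~C)) | E) | E   [eliminate ->]
⇔ ~(~((~~C | E) & (~E | ~C)) | E) | E   [eliminate ->]
⇔ (~~((~~C | E) & (~E | ~C)) & ~E) | E   [De Morgan]
⇔ ((~~C | E) & (~E | ~C) & ~E) | E   [double negation]
⇔ ((C | E) & (~E | ~C) & ~E) | E   [double negation]
⇔ (C & ~E & ~E) | (C & ~C & ~E) | (E & ~E & ~E) | (E & ~C & ~E) | E   [distribute & over |]
⇔ (C & ~E) | E   [simplify]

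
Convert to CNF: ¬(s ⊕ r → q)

¬(s ⊕ r → q)
⇔ ¬(¬(s ⊕ r) ∨ q)   — eliminate →
⇔ ¬(¬((s ∨ r) ∧ ¬(s ∧ r)) ∨ q)   — expand ⊕
⇔ ¬¬((s ∨ r) ∧ ¬(s ∧ r)) ∧ ¬q   — De Morgan
⇔ (s ∨ r) ∧ ¬(s ∧ r) ∧ ¬q   — double negation
⇔ (s ∨ r) ∧ (¬s ∨ ¬r) ∧ ¬q   — De Morgan

(s ∨ r) ∧ (¬s ∨ ¬r) ∧ ¬q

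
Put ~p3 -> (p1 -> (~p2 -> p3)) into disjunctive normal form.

p3 | ~p1 | p2

~p3 -> (p1 -> (~p2 -> p3))
≡ ~~p3 | (p1 -> (~p2 -> p3))   — eliminate ->
≡ ~~p3 | ~p1 | (~p2 -> p3)   — eliminate ->
≡ ~~p3 | ~p1 | ~~p2 | p3   — eliminate ->
≡ p3 | ~p1 | ~~p2 | p3   — double negation
≡ p3 | ~p1 | p2 | p3   — double negation
≡ p3 | ~p1 | p2   — simplify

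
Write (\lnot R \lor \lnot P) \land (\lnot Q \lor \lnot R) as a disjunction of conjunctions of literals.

\lnot R \lor \lnot P \land \lnot Q

(\lnot R \lor \lnot P) \land (\lnot Q \lor \lnot R)
≡ \lnot R \land \lnot Q \lor \lnot R \land \lnot R \lor \lnot P \land \lnot Q \lor \lnot P \land \lnot R   [distribute \land over \lor]
≡ \lnot R \lor \lnot P \land \lnot Q   [simplify]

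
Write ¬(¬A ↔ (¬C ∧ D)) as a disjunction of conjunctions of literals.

(¬A ∧ C) ∨ (¬A ∧ ¬D) ∨ (¬C ∧ D ∧ A)

¬(¬A ↔ (¬C ∧ D))
≡ ¬((¬A → (¬C ∧ D)) ∧ ((¬C ∧ D) → ¬A))   (eliminate ↔)
≡ ¬((¬¬A ∨ (¬C ∧ D)) ∧ ((¬C ∧ D) → ¬A))   (eliminate →)
≡ ¬((¬¬A ∨ (¬C ∧ D)) ∧ (¬(¬C ∧ D) ∨ ¬A))   (eliminate →)
≡ ¬(¬¬A ∨ (¬C ∧ D)) ∨ ¬(¬(¬C ∧ D) ∨ ¬A)   (De Morgan)
≡ (¬¬¬A ∧ ¬(¬C ∧ D)) ∨ ¬(¬(¬C ∧ D) ∨ ¬A)   (De Morgan)
≡ (¬A ∧ ¬(¬C ∧ D)) ∨ ¬(¬(¬C ∧ D) ∨ ¬A)   (double negation)
≡ (¬A ∧ (¬¬C ∨ ¬D)) ∨ ¬(¬(¬C ∧ D) ∨ ¬A)   (De Morgan)
≡ (¬A ∧ (C ∨ ¬D)) ∨ ¬(¬(¬C ∧ D) ∨ ¬A)   (double negation)
≡ (¬A ∧ (C ∨ ¬D)) ∨ (¬¬(¬C ∧ D) ∧ ¬¬A)   (De Morgan)
≡ (¬A ∧ (C ∨ ¬D)) ∨ (¬C ∧ D ∧ ¬¬A)   (double negation)
≡ (¬A ∧ (C ∨ ¬D)) ∨ (¬C ∧ D ∧ A)   (double negation)
≡ (¬A ∧ C) ∨ (¬A ∧ ¬D) ∨ (¬C ∧ D ∧ A)   (distribute ∧ over ∨)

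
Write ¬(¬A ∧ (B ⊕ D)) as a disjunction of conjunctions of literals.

¬(¬A ∧ (B ⊕ D))
≡ ¬(¬A ∧ ((B ∧ ¬D) ∨ (¬B ∧ D)))   (expand ⊕)
≡ ¬¬A ∨ ¬((B ∧ ¬D) ∨ (¬B ∧ D))   (De Morgan)
≡ A ∨ ¬((B ∧ ¬D) ∨ (¬B ∧ D))   (double negation)
≡ A ∨ (¬(B ∧ ¬D) ∧ ¬(¬B ∧ D))   (De Morgan)
≡ A ∨ ((¬B ∨ ¬¬D) ∧ ¬(¬B ∧ D))   (De Morgan)
≡ A ∨ ((¬B ∨ D) ∧ ¬(¬B ∧ D))   (double negation)
≡ A ∨ ((¬B ∨ D) ∧ (¬¬B ∨ ¬D))   (De Morgan)
≡ A ∨ ((¬B ∨ D) ∧ (B ∨ ¬D))   (double negation)
≡ A ∨ (¬B ∧ B) ∨ (¬B ∧ ¬D) ∨ (D ∧ B) ∨ (D ∧ ¬D)   (distribute ∧ over ∨)
≡ A ∨ (¬B ∧ ¬D) ∨ (D ∧ B)   (simplify)

A ∨ (¬B ∧ ¬D) ∨ (D ∧ B)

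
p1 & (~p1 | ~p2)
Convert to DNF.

p1 & ~p2

p1 & (~p1 | ~p2)
= (p1 & ~p1) | (p1 & ~p2)   [distribute & over |]
= p1 & ~p2   [simplify]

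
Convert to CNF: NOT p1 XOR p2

(NOT p1 OR p2) AND (p1 OR NOT p2)

NOT p1 XOR p2
≡ (NOT p1 OR p2) AND NOT (NOT p1 AND p2)
≡ (NOT p1 OR p2) AND (NOT NOT p1 OR NOT p2)
≡ (NOT p1 OR p2) AND (p1 OR NOT p2)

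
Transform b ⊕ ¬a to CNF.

(b ∨ ¬a) ∧ (¬b ∨ a)

b ⊕ ¬a
⇔ (b ∨ ¬a) ∧ ¬(b ∧ ¬a)   (expand ⊕)
⇔ (b ∨ ¬a) ∧ (¬b ∨ ¬¬a)   (De Morgan)
⇔ (b ∨ ¬a) ∧ (¬b ∨ a)   (double negation)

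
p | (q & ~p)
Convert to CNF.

p | q

p | (q & ~p)
⇔ (p | q) & (p | ~p)   — distribute | over &
⇔ p | q   — simplify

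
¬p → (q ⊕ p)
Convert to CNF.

p ∨ q

¬p → (q ⊕ p)
= ¬¬p ∨ (q ⊕ p)   [eliminate →]
= ¬¬p ∨ ((q ∨ p) ∧ ¬(q ∧ p))   [expand ⊕]
= p ∨ ((q ∨ p) ∧ ¬(q ∧ p))   [double negation]
= p ∨ ((q ∨ p) ∧ (¬q ∨ ¬p))   [De Morgan]
= (p ∨ q ∨ p) ∧ (p ∨ ¬q ∨ ¬p)   [distribute ∨ over ∧]
= p ∨ q   [simplify]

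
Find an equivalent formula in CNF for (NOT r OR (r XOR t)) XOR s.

(NOT r OR (r XOR t)) XOR s
⇔ (NOT r OR (r XOR t) OR s) AND NOT ((NOT r OR (r XOR t)) AND s)   — expand XOR
⇔ (NOT r OR ((r OR t) AND NOT (r AND t)) OR s) AND NOT ((NOT r OR (r XOR t)) AND s)   — expand XOR
⇔ (NOT r OR ((r OR t) AND NOT (r AND t)) OR s) AND NOT ((NOT r OR ((r OR t) AND NOT (r AND t))) AND s)   — expand XOR
⇔ (NOT r OR ((r OR t) AND (NOT r OR NOT t)) OR s) AND NOT ((NOT r OR ((r OR t) AND NOT (r AND t))) AND s)   — De Morgan
⇔ (NOT r OR ((r OR t) AND (NOT r OR NOT t)) OR s) AND (NOT (NOT r OR ((r OR t) AND NOT (r AND t))) OR NOT s)   — De Morgan
⇔ (NOT r OR ((r OR t) AND (NOT r OR NOT t)) OR s) AND ((NOT NOT r AND NOT ((r OR t) AND NOT (r AND t))) OR NOT s)   — De Morgan
⇔ (NOT r OR ((r OR t) AND (NOT r OR NOT t)) OR s) AND ((r AND NOT ((r OR t) AND NOT (r AND t))) OR NOT s)   — double negation
⇔ (NOT r OR ((r OR t) AND (NOT r OR NOT t)) OR s) AND ((r AND (NOT (r OR t) OR NOT NOT (r AND t))) OR NOT s)   — De Morgan
⇔ (NOT r OR ((r OR t) AND (NOT r OR NOT t)) OR s) AND ((r AND ((NOT r AND NOT t) OR NOT NOT (r AND t))) OR NOT s)   — De Morgan
⇔ (NOT r OR ((r OR t) AND (NOT r OR NOT t)) OR s) AND ((r AND ((NOT r AND NOT t) OR (r AND t))) OR NOT s)   — double negation
⇔ (NOT r OR r OR t OR s) AND (NOT r OR NOT r OR NOT t OR s) AND (r OR NOT s) AND (NOT r OR r OR NOT s) AND (NOT r OR t OR NOT s) AND (NOT t OR r OR NOT s) AND (NOT t OR t OR NOT s)   — distribute OR over AND
⇔ (NOT r OR NOT t OR s) AND (r OR NOT s) AND (NOT r OR t OR NOT s)   — simplify

(NOT r OR NOT t OR s) AND (r OR NOT s) AND (NOT r OR t OR NOT s)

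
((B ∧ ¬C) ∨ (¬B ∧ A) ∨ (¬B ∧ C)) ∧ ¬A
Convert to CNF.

((B ∧ ¬C) ∨ (¬B ∧ A) ∨ (¬B ∧ C)) ∧ ¬A
= (B ∨ ¬B ∨ ¬B) ∧ (B ∨ ¬B ∨ C) ∧ (B ∨ A ∨ ¬B) ∧ (B ∨ A ∨ C) ∧ (¬C ∨ ¬B ∨ ¬B) ∧ (¬C ∨ ¬B ∨ C) ∧ (¬C ∨ A ∨ ¬B) ∧ (¬C ∨ A ∨ C) ∧ ¬A   [distribute ∨ over ∧]
= (B ∨ A ∨ C) ∧ (¬C ∨ ¬B) ∧ ¬A   [simplify]

(B ∨ A ∨ C) ∧ (¬C ∨ ¬B) ∧ ¬A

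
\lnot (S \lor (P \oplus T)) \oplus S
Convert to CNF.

\lnot (S \lor (P \oplus T)) \oplus S
≡ (\lnot (S \lor (P \oplus T)) \lor S) \land \lnot (\lnot (S \lor (P \oplus T)) \land S)   [expand \oplus]
≡ (\lnot (S \lor ((P \lor T) \land \lnot (P \land T))) \lor S) \land \lnot (\lnot (S \lor (P \oplus T)) \land S)   [expand \oplus]
≡ (\lnot (S \lor ((P \lor T) \land \lnot (P \land T))) \lor S) \land \lnot (\lnot (S \lor ((P \lor T) \land \lnot (P \land T))) \land S)   [expand \oplus]
≡ ((\lnot S \land \lnot ((P \lor T) \land \lnot (P \land T))) \lor S) \land \lnot (\lnot (S \lor ((P \lor T) \land \lnot (P \land T))) \land S)   [De Morgan]
≡ ((\lnot S \land (\lnot (P \lor T) \lor \lnot \lnot (P \land T))) \lor S) \land \lnot (\lnot (S \lor ((P \lor T) \land \lnot (P \land T))) \land S)   [De Morgan]
≡ ((\lnot S \land ((\lnot P \land \lnot T) \lor \lnot \lnot (P \land T))) \lor S) \land \lnot (\lnot (S \lor ((P \lor T) \land \lnot (P \land T))) \land S)   [De Morgan]
≡ ((\lnot S \land ((\lnot P \land \lnot T) \lor (P \land T))) \lor S) \land \lnot (\lnot (S \lor ((P \lor T) \land \lnot (P \land T))) \land S)   [double negation]
≡ ((\lnot S \land ((\lnot P \land \lnot T) \lor (P \land T))) \lor S) \land (\lnot \lnot (S \lor ((P \lor T) \land \lnot (P \land T))) \lor \lnot S)   [De Morgan]
≡ ((\lnot S \land ((\lnot P \land \lnot T) \lor (P \land T))) \lor S) \land (S \lor ((P \lor T) \land \lnot (P \land T)) \lor \lnot S)   [double negation]
≡ ((\lnot S \land ((\lnot P \land \lnot T) \lor (P \land T))) \lor S) \land (S \lor ((P \lor T) \land (\lnot P \lor \lnot T)) \lor \lnot S)   [De Morgan]
≡ (\lnot S \lor S) \land (\lnot P \lor P \lor S) \land (\lnot P \lor T \lor S) \land (\lnot T \lor P \lor S) \land (\lnot T \lor T \lor S) \land (S \lor P \lor T \lor \lnot S) \land (S \lor \lnot P \lor \lnot T \lor \lnot S)   [distribute \lor over \land]
≡ (\lnot P \lor T \lor S) \land (\lnot T \lor P \lor S)   [simplify]

(\lnot P \lor T \lor S) \land (\lnot T \lor P \lor S)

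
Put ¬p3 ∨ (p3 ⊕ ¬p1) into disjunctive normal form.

¬p3 ∨ (p3 ⊕ ¬p1)
≡ ¬p3 ∨ (p3 ∧ ¬¬p1) ∨ (¬p3 ∧ ¬p1)   — expand ⊕
≡ ¬p3 ∨ (p3 ∧ p1) ∨ (¬p3 ∧ ¬p1)   — double negation
≡ ¬p3 ∨ (p3 ∧ p1)   — simplify

¬p3 ∨ (p3 ∧ p1)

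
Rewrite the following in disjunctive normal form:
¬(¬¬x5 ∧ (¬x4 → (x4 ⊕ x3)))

¬(¬¬x5 ∧ (¬x4 → (x4 ⊕ x3)))
≡ ¬(¬¬x5 ∧ (¬¬x4 ∨ (x4 ⊕ x3)))   [eliminate →]
≡ ¬(¬¬x5 ∧ (¬¬x4 ∨ (x4 ∧ ¬x3) ∨ (¬x4 ∧ x3)))   [expand ⊕]
≡ ¬¬¬x5 ∨ ¬(¬¬x4 ∨ (x4 ∧ ¬x3) ∨ (¬x4 ∧ x3))   [De Morgan]
≡ ¬x5 ∨ ¬(¬¬x4 ∨ (x4 ∧ ¬x3) ∨ (¬x4 ∧ x3))   [double negation]
≡ ¬x5 ∨ (¬¬¬x4 ∧ ¬(x4 ∧ ¬x3) ∧ ¬(¬x4 ∧ x3))   [De Morgan]
≡ ¬x5 ∨ (¬x4 ∧ ¬(x4 ∧ ¬x3) ∧ ¬(¬x4 ∧ x3))   [double negation]
≡ ¬x5 ∨ (¬x4 ∧ (¬x4 ∨ ¬¬x3) ∧ ¬(¬x4 ∧ x3))   [De Morgan]
≡ ¬x5 ∨ (¬x4 ∧ (¬x4 ∨ x3) ∧ ¬(¬x4 ∧ x3))   [double negation]
≡ ¬x5 ∨ (¬x4 ∧ (¬x4 ∨ x3) ∧ (¬¬x4 ∨ ¬x3))   [De Morgan]
≡ ¬x5 ∨ (¬x4 ∧ (¬x4 ∨ x3) ∧ (x4 ∨ ¬x3))   [double negation]
≡ ¬x5 ∨ (¬x4 ∧ ¬x4 ∧ x4) ∨ (¬x4 ∧ ¬x4 ∧ ¬x3) ∨ (¬x4 ∧ x3 ∧ x4) ∨ (¬x4 ∧ x3 ∧ ¬x3)   [distribute ∧ over ∨]
≡ ¬x5 ∨ (¬x4 ∧ ¬x3)   [simplify]

¬x5 ∨ (¬x4 ∧ ¬x3)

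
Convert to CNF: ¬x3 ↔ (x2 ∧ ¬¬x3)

x3 ∧ (¬x2 ∨ ¬x3)

¬x3 ↔ (x2 ∧ ¬¬x3)
⇔ (¬x3 → (x2 ∧ ¬¬x3)) ∧ ((x2 ∧ ¬¬x3) → ¬x3)   [eliminate ↔]
⇔ (¬¬x3 ∨ (x2 ∧ ¬¬x3)) ∧ ((x2 ∧ ¬¬x3) → ¬x3)   [eliminate →]
⇔ (¬¬x3 ∨ (x2 ∧ ¬¬x3)) ∧ (¬(x2 ∧ ¬¬x3) ∨ ¬x3)   [eliminate →]
⇔ (x3 ∨ (x2 ∧ ¬¬x3)) ∧ (¬(x2 ∧ ¬¬x3) ∨ ¬x3)   [double negation]
⇔ (x3 ∨ (x2 ∧ x3)) ∧ (¬(x2 ∧ ¬¬x3) ∨ ¬x3)   [double negation]
⇔ (x3 ∨ (x2 ∧ x3)) ∧ (¬x2 ∨ ¬¬¬x3 ∨ ¬x3)   [De Morgan]
⇔ (x3 ∨ (x2 ∧ x3)) ∧ (¬x2 ∨ ¬x3 ∨ ¬x3)   [double negation]
⇔ (x3 ∨ x2) ∧ (x3 ∨ x3) ∧ (¬x2 ∨ ¬x3 ∨ ¬x3)   [distribute ∨ over ∧]
⇔ x3 ∧ (¬x2 ∨ ¬x3)   [simplify]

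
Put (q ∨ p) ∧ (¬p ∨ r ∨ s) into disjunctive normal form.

(q ∨ p) ∧ (¬p ∨ r ∨ s)
⇔ (q ∧ ¬p) ∨ (q ∧ r) ∨ (q ∧ s) ∨ (p ∧ ¬p) ∨ (p ∧ r) ∨ (p ∧ s)   (distribute ∧ over ∨)
⇔ (q ∧ ¬p) ∨ (q ∧ r) ∨ (q ∧ s) ∨ (p ∧ r) ∨ (p ∧ s)   (simplify)

(q ∧ ¬p) ∨ (q ∧ r) ∨ (q ∧ s) ∨ (p ∧ r) ∨ (p ∧ s)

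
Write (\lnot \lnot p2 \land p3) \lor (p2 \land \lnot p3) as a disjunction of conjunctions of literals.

(\lnot \lnot p2 \land p3) \lor (p2 \land \lnot p3)
≡ (p2 \land p3) \lor (p2 \land \lnot p3)   [double negation]

(p2 \land p3) \lor (p2 \land \lnot p3)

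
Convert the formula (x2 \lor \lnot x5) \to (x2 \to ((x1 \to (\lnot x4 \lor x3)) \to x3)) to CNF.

(\lnot x2 \lor x1 \lor x3) \land (\lnot x2 \lor x4 \lor x3)

(x2 \lor \lnot x5) \to (x2 \to ((x1 \to (\lnot x4 \lor x3)) \to x3))
≡ \lnot (x2 \lor \lnot x5) \lor (x2 \to ((x1 \to (\lnot x4 \lor x3)) \to x3))
≡ \lnot (x2 \lor \lnot x5) \lor \lnot x2 \lor ((x1 \to (\lnot x4 \lor x3)) \to x3)
≡ \lnot (x2 \lor \lnot x5) \lor \lnot x2 \lor \lnot (x1 \to (\lnot x4 \lor x3)) \lor x3
≡ \lnot (x2 \lor \lnot x5) \lor \lnot x2 \lor \lnot (\lnot x1 \lor \lnot x4 \lor x3) \lor x3
≡ (\lnot x2 \land \lnot \lnot x5) \lor \lnot x2 \lor \lnot (\lnot x1 \lor \lnot x4 \lor x3) \lor x3
≡ (\lnot x2 \land x5) \lor \lnot x2 \lor \lnot (\lnot x1 \lor \lnot x4 \lor x3) \lor x3
≡ (\lnot x2 \land x5) \lor \lnot x2 \lor (\lnot \lnot x1 \land \lnot \lnot x4 \land \lnot x3) \lor x3
≡ (\lnot x2 \land x5) \lor \lnot x2 \lor (x1 \land \lnot \lnot x4 \land \lnot x3) \lor x3
≡ (\lnot x2 \land x5) \lor \lnot x2 \lor (x1 \land x4 \land \lnot x3) \lor x3
≡ (\lnot x2 \lor \lnot x2 \lor x1 \lor x3) \land (\lnot x2 \lor \lnot x2 \lor x4 \lor x3) \land (\lnot x2 \lor \lnot x2 \lor \lnot x3 \lor x3) \land (x5 \lor \lnot x2 \lor x1 \lor x3) \land (x5 \lor \lnot x2 \lor x4 \lor x3) \land (x5 \lor \lnot x2 \lor \lnot x3 \lor x3)
≡ (\lnot x2 \lor x1 \lor x3) \land (\lnot x2 \lor x4 \lor x3)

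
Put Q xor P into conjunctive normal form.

Q xor P
≡ (Q | P) & ~(Q & P)   — expand xor
≡ (Q | P) & (~Q | ~P)   — De Morgan

(Q | P) & (~Q | ~P)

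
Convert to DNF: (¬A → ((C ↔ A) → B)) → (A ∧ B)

(¬A → ((C ↔ A) → B)) → (A ∧ B)
≡ ¬(¬A → ((C ↔ A) → B)) ∨ (A ∧ B)   (eliminate →)
≡ ¬(¬¬A ∨ ((C ↔ A) → B)) ∨ (A ∧ B)   (eliminate →)
≡ ¬(¬¬A ∨ ¬(C ↔ A) ∨ B) ∨ (A ∧ B)   (eliminate →)
≡ ¬(¬¬A ∨ ¬((C → A) ∧ (A → C)) ∨ B) ∨ (A ∧ B)   (eliminate ↔)
≡ ¬(¬¬A ∨ ¬((¬C ∨ A) ∧ (A → C)) ∨ B) ∨ (A ∧ B)   (eliminate →)
≡ ¬(¬¬A ∨ ¬((¬C ∨ A) ∧ (¬A ∨ C)) ∨ B) ∨ (A ∧ B)   (eliminate →)
≡ (¬¬¬A ∧ ¬¬((¬C ∨ A) ∧ (¬A ∨ C)) ∧ ¬B) ∨ (A ∧ B)   (De Morgan)
≡ (¬A ∧ ¬¬((¬C ∨ A) ∧ (¬A ∨ C)) ∧ ¬B) ∨ (A ∧ B)   (double negation)
≡ (¬A ∧ (¬C ∨ A) ∧ (¬A ∨ C) ∧ ¬B) ∨ (A ∧ B)   (double negation)
≡ (¬A ∧ ¬C ∧ ¬A ∧ ¬B) ∨ (¬A ∧ ¬C ∧ C ∧ ¬B) ∨ (¬A ∧ A ∧ ¬A ∧ ¬B) ∨ (¬A ∧ A ∧ C ∧ ¬B) ∨ (A ∧ B)   (distribute ∧ over ∨)
≡ (¬A ∧ ¬C ∧ ¬B) ∨ (A ∧ B)   (simplify)

(¬A ∧ ¬C ∧ ¬B) ∨ (A ∧ B)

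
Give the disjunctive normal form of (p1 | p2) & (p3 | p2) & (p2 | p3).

(p1 | p2) & (p3 | p2) & (p2 | p3)
≡ (p1 & p3 & p2) | (p1 & p3 & p3) | (p1 & p2 & p2) | (p1 & p2 & p3) | (p2 & p3 & p2) | (p2 & p3 & p3) | (p2 & p2 & p2) | (p2 & p2 & p3)   — distribute & over |
≡ (p1 & p3) | p2   — simplify

(p1 & p3) | p2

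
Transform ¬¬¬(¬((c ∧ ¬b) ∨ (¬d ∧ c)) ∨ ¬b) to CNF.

¬¬¬(¬((c ∧ ¬b) ∨ (¬d ∧ c)) ∨ ¬b)
≡ ¬(¬((c ∧ ¬b) ∨ (¬d ∧ c)) ∨ ¬b)
≡ ¬¬((c ∧ ¬b) ∨ (¬d ∧ c)) ∧ ¬¬b
≡ ((c ∧ ¬b) ∨ (¬d ∧ c)) ∧ ¬¬b
≡ ((c ∧ ¬b) ∨ (¬d ∧ c)) ∧ b
≡ (c ∨ ¬d) ∧ (c ∨ c) ∧ (¬b ∨ ¬d) ∧ (¬b ∨ c) ∧ b
≡ c ∧ (¬b ∨ ¬d) ∧ b

c ∧ (¬b ∨ ¬d) ∧ b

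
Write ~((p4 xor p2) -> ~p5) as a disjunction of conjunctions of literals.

(p4 & ~p2 & p5) | (~p4 & p2 & p5)

~((p4 xor p2) -> ~p5)
= ~(~(p4 xor p2) | ~p5)   [eliminate ->]
= ~(~((p4 & ~p2) | (~p4 & p2)) | ~p5)   [expand xor]
= ~~((p4 & ~p2) | (~p4 & p2)) & ~~p5   [De Morgan]
= ((p4 & ~p2) | (~p4 & p2)) & ~~p5   [double negation]
= ((p4 & ~p2) | (~p4 & p2)) & p5   [double negation]
= (p4 & ~p2 & p5) | (~p4 & p2 & p5)   [distribute & over |]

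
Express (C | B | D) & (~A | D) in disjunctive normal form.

(C & ~A) | (B & ~A) | D

(C | B | D) & (~A | D)
⇔ (C & ~A) | (C & D) | (B & ~A) | (B & D) | (D & ~A) | (D & D)
⇔ (C & ~A) | (B & ~A) | D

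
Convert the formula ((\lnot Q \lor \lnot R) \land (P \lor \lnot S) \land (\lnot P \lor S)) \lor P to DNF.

(\lnot Q \land \lnot S \land \lnot P) \lor (\lnot R \land \lnot S \land \lnot P) \lor P

((\lnot Q \lor \lnot R) \land (P \lor \lnot S) \land (\lnot P \lor S)) \lor P
≡ (\lnot Q \land P \land \lnot P) \lor (\lnot Q \land P \land S) \lor (\lnot Q \land \lnot S \land \lnot P) \lor (\lnot Q \land \lnot S \land S) \lor (\lnot R \land P \land \lnot P) \lor (\lnot R \land P \land S) \lor (\lnot R \land \lnot S \land \lnot P) \lor (\lnot R \land \lnot S \land S) \lor P   [distribute \land over \lor]
≡ (\lnot Q \land \lnot S \land \lnot P) \lor (\lnot R \land \lnot S \land \lnot P) \lor P   [simplify]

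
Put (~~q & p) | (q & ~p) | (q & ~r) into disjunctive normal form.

(~~q & p) | (q & ~p) | (q & ~r)
≡ (q & p) | (q & ~p) | (q & ~r)   [double negation]

(q & p) | (q & ~p) | (q & ~r)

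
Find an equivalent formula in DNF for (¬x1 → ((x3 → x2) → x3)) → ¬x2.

(¬x1 ∧ ¬x3) ∨ ¬x2

(¬x1 → ((x3 → x2) → x3)) → ¬x2
= ¬(¬x1 → ((x3 → x2) → x3)) ∨ ¬x2   [eliminate →]
= ¬(¬¬x1 ∨ ((x3 → x2) → x3)) ∨ ¬x2   [eliminate →]
= ¬(¬¬x1 ∨ ¬(x3 → x2) ∨ x3) ∨ ¬x2   [eliminate →]
= ¬(¬¬x1 ∨ ¬(¬x3 ∨ x2) ∨ x3) ∨ ¬x2   [eliminate →]
= (¬¬¬x1 ∧ ¬¬(¬x3 ∨ x2) ∧ ¬x3) ∨ ¬x2   [De Morgan]
= (¬x1 ∧ ¬¬(¬x3 ∨ x2) ∧ ¬x3) ∨ ¬x2   [double negation]
= (¬x1 ∧ (¬x3 ∨ x2) ∧ ¬x3) ∨ ¬x2   [double negation]
= (¬x1 ∧ ¬x3 ∧ ¬x3) ∨ (¬x1 ∧ x2 ∧ ¬x3) ∨ ¬x2   [distribute ∧ over ∨]
= (¬x1 ∧ ¬x3) ∨ ¬x2   [simplify]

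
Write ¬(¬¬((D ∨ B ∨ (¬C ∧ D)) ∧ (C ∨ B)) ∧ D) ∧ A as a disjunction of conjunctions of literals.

¬(¬¬((D ∨ B ∨ (¬C ∧ D)) ∧ (C ∨ B)) ∧ D) ∧ A
⇔ (¬¬¬((D ∨ B ∨ (¬C ∧ D)) ∧ (C ∨ B)) ∨ ¬D) ∧ A
⇔ (¬((D ∨ B ∨ (¬C ∧ D)) ∧ (C ∨ B)) ∨ ¬D) ∧ A
⇔ (¬(D ∨ B ∨ (¬C ∧ D)) ∨ ¬(C ∨ B) ∨ ¬D) ∧ A
⇔ ((¬D ∧ ¬B ∧ ¬(¬C ∧ D)) ∨ ¬(C ∨ B) ∨ ¬D) ∧ A
⇔ ((¬D ∧ ¬B ∧ (¬¬C ∨ ¬D)) ∨ ¬(C ∨ B) ∨ ¬D) ∧ A
⇔ ((¬D ∧ ¬B ∧ (C ∨ ¬D)) ∨ ¬(C ∨ B) ∨ ¬D) ∧ A
⇔ ((¬D ∧ ¬B ∧ (C ∨ ¬D)) ∨ (¬C ∧ ¬B) ∨ ¬D) ∧ A
⇔ (¬D ∧ ¬B ∧ C ∧ A) ∨ (¬D ∧ ¬B ∧ ¬D ∧ A) ∨ (¬C ∧ ¬B ∧ A) ∨ (¬D ∧ A)
⇔ (¬C ∧ ¬B ∧ A) ∨ (¬D ∧ A)

(¬C ∧ ¬B ∧ A) ∨ (¬D ∧ A)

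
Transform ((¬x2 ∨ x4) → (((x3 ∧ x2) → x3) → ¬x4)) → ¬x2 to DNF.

(x4 ∧ ¬x3) ∨ (x4 ∧ x3) ∨ ¬x2

((¬x2 ∨ x4) → (((x3 ∧ x2) → x3) → ¬x4)) → ¬x2
⇔ ¬((¬x2 ∨ x4) → (((x3 ∧ x2) → x3) → ¬x4)) ∨ ¬x2   — eliminate →
⇔ ¬(¬(¬x2 ∨ x4) ∨ (((x3 ∧ x2) → x3) → ¬x4)) ∨ ¬x2   — eliminate →
⇔ ¬(¬(¬x2 ∨ x4) ∨ ¬((x3 ∧ x2) → x3) ∨ ¬x4) ∨ ¬x2   — eliminate →
⇔ ¬(¬(¬x2 ∨ x4) ∨ ¬(¬(x3 ∧ x2) ∨ x3) ∨ ¬x4) ∨ ¬x2   — eliminate →
⇔ (¬¬(¬x2 ∨ x4) ∧ ¬¬(¬(x3 ∧ x2) ∨ x3) ∧ ¬¬x4) ∨ ¬x2   — De Morgan
⇔ ((¬x2 ∨ x4) ∧ ¬¬(¬(x3 ∧ x2) ∨ x3) ∧ ¬¬x4) ∨ ¬x2   — double negation
⇔ ((¬x2 ∨ x4) ∧ (¬(x3 ∧ x2) ∨ x3) ∧ ¬¬x4) ∨ ¬x2   — double negation
⇔ ((¬x2 ∨ x4) ∧ (¬x3 ∨ ¬x2 ∨ x3) ∧ ¬¬x4) ∨ ¬x2   — De Morgan
⇔ ((¬x2 ∨ x4) ∧ (¬x3 ∨ ¬x2 ∨ x3) ∧ x4) ∨ ¬x2   — double negation
⇔ (¬x2 ∧ ¬x3 ∧ x4) ∨ (¬x2 ∧ ¬x2 ∧ x4) ∨ (¬x2 ∧ x3 ∧ x4) ∨ (x4 ∧ ¬x3 ∧ x4) ∨ (x4 ∧ ¬x2 ∧ x4) ∨ (x4 ∧ x3 ∧ x4) ∨ ¬x2   — distribute ∧ over ∨
⇔ (x4 ∧ ¬x3) ∨ (x4 ∧ x3) ∨ ¬x2   — simplify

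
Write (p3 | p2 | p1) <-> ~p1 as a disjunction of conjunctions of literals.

(p3 | p2 | p1) <-> ~p1
= ((p3 | p2 | p1) -> ~p1) & (~p1 -> (p3 | p2 | p1))   — eliminate <->
= (~(p3 | p2 | p1) | ~p1) & (~p1 -> (p3 | p2 | p1))   — eliminate ->
= (~(p3 | p2 | p1) | ~p1) & (~~p1 | p3 | p2 | p1)   — eliminate ->
= ((~p3 & ~p2 & ~p1) | ~p1) & (~~p1 | p3 | p2 | p1)   — De Morgan
= ((~p3 & ~p2 & ~p1) | ~p1) & (p1 | p3 | p2 | p1)   — double negation
= (~p3 & ~p2 & ~p1 & p1) | (~p3 & ~p2 & ~p1 & p3) | (~p3 & ~p2 & ~p1 & p2) | (~p3 & ~p2 & ~p1 & p1) | (~p1 & p1) | (~p1 & p3) | (~p1 & p2) | (~p1 & p1)   — distribute & over |
= (~p1 & p3) | (~p1 & p2)   — simplify

(~p1 & p3) | (~p1 & p2)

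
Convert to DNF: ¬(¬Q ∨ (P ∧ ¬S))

¬(¬Q ∨ (P ∧ ¬S))
≡ ¬¬Q ∧ ¬(P ∧ ¬S)   — De Morgan
≡ Q ∧ ¬(P ∧ ¬S)   — double negation
≡ Q ∧ (¬P ∨ ¬¬S)   — De Morgan
≡ Q ∧ (¬P ∨ S)   — double negation
≡ (Q ∧ ¬P) ∨ (Q ∧ S)   — distribute ∧ over ∨

(Q ∧ ¬P) ∨ (Q ∧ S)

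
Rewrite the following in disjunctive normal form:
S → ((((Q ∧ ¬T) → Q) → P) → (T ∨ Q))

S → ((((Q ∧ ¬T) → Q) → P) → (T ∨ Q))
⇔ ¬S ∨ ((((Q ∧ ¬T) → Q) → P) → (T ∨ Q))   [eliminate →]
⇔ ¬S ∨ ¬(((Q ∧ ¬T) → Q) → P) ∨ T ∨ Q   [eliminate →]
⇔ ¬S ∨ ¬(¬((Q ∧ ¬T) → Q) ∨ P) ∨ T ∨ Q   [eliminate →]
⇔ ¬S ∨ ¬(¬(¬(Q ∧ ¬T) ∨ Q) ∨ P) ∨ T ∨ Q   [eliminate →]
⇔ ¬S ∨ (¬¬(¬(Q ∧ ¬T) ∨ Q) ∧ ¬P) ∨ T ∨ Q   [De Morgan]
⇔ ¬S ∨ ((¬(Q ∧ ¬T) ∨ Q) ∧ ¬P) ∨ T ∨ Q   [double negation]
⇔ ¬S ∨ ((¬Q ∨ ¬¬T ∨ Q) ∧ ¬P) ∨ T ∨ Q   [De Morgan]
⇔ ¬S ∨ ((¬Q ∨ T ∨ Q) ∧ ¬P) ∨ T ∨ Q   [double negation]
⇔ ¬S ∨ (¬Q ∧ ¬P) ∨ (T ∧ ¬P) ∨ (Q ∧ ¬P) ∨ T ∨ Q   [distribute ∧ over ∨]
⇔ ¬S ∨ (¬Q ∧ ¬P) ∨ T ∨ Q   [simplify]

¬S ∨ (¬Q ∧ ¬P) ∨ T ∨ Q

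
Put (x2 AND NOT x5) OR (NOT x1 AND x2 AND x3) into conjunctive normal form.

x2 AND (NOT x5 OR NOT x1) AND (NOT x5 OR x3)

(x2 AND NOT x5) OR (NOT x1 AND x2 AND x3)
≡ (x2 OR NOT x1) AND (x2 OR x2) AND (x2 OR x3) AND (NOT x5 OR NOT x1) AND (NOT x5 OR x2) AND (NOT x5 OR x3)   — distribute OR over AND
≡ x2 AND (NOT x5 OR NOT x1) AND (NOT x5 OR x3)   — simplify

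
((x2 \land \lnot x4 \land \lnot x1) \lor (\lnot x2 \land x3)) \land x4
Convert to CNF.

((x2 \land \lnot x4 \land \lnot x1) \lor (\lnot x2 \land x3)) \land x4
≡ (x2 \lor \lnot x2) \land (x2 \lor x3) \land (\lnot x4 \lor \lnot x2) \land (\lnot x4 \lor x3) \land (\lnot x1 \lor \lnot x2) \land (\lnot x1 \lor x3) \land x4
≡ (x2 \lor x3) \land (\lnot x4 \lor \lnot x2) \land (\lnot x4 \lor x3) \land (\lnot x1 \lor \lnot x2) \land (\lnot x1 \lor x3) \land x4

(x2 \lor x3) \land (\lnot x4 \lor \lnot x2) \land (\lnot x4 \lor x3) \land (\lnot x1 \lor \lnot x2) \land (\lnot x1 \lor x3) \land x4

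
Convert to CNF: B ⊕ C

(B ∨ C) ∧ (¬B ∨ ¬C)

B ⊕ C
= (B ∨ C) ∧ ¬(B ∧ C)   [expand ⊕]
= (B ∨ C) ∧ (¬B ∨ ¬C)   [De Morgan]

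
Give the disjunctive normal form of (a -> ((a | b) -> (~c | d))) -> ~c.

(a -> ((a | b) -> (~c | d))) -> ~c
≡ ~(a -> ((a | b) -> (~c | d))) | ~c
≡ ~(~a | ((a | b) -> (~c | d))) | ~c
≡ ~(~a | ~(a | b) | ~c | d) | ~c
≡ (~~a & ~~(a | b) & ~~c & ~d) | ~c
≡ (a & ~~(a | b) & ~~c & ~d) | ~c
≡ (a & (a | b) & ~~c & ~d) | ~c
≡ (a & (a | b) & c & ~d) | ~c
≡ (a & a & c & ~d) | (a & b & c & ~d) | ~c
≡ (a & c & ~d) | ~c

(a & c & ~d) | ~c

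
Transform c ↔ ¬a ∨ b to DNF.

¬c ∧ a ∧ ¬b ∨ ¬a ∧ c ∨ b ∧ c

c ↔ ¬a ∨ b
≡ (c → ¬a ∨ b) ∧ (¬a ∨ b → c)   [eliminate ↔]
≡ (¬c ∨ ¬a ∨ b) ∧ (¬a ∨ b → c)   [eliminate →]
≡ (¬c ∨ ¬a ∨ b) ∧ (¬(¬a ∨ b) ∨ c)   [eliminate →]
≡ (¬c ∨ ¬a ∨ b) ∧ (¬¬a ∧ ¬b ∨ c)   [De Morgan]
≡ (¬c ∨ ¬a ∨ b) ∧ (a ∧ ¬b ∨ c)   [double negation]
≡ ¬c ∧ a ∧ ¬b ∨ ¬c ∧ c ∨ ¬a ∧ a ∧ ¬b ∨ ¬a ∧ c ∨ b ∧ a ∧ ¬b ∨ b ∧ c   [distribute ∧ over ∨]
≡ ¬c ∧ a ∧ ¬b ∨ ¬a ∧ c ∨ b ∧ c   [simplify]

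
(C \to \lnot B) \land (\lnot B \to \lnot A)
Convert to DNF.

(\lnot C \land B) \lor (\lnot C \land \lnot A) \lor (\lnot B \land \lnot A)

(C \to \lnot B) \land (\lnot B \to \lnot A)
≡ (\lnot C \lor \lnot B) \land (\lnot B \to \lnot A)   [eliminate \to]
≡ (\lnot C \lor \lnot B) \land (\lnot \lnot B \lor \lnot A)   [eliminate \to]
≡ (\lnot C \lor \lnot B) \land (B \lor \lnot A)   [double negation]
≡ (\lnot C \land B) \lor (\lnot C \land \lnot A) \lor (\lnot B \land B) \lor (\lnot B \land \lnot A)   [distribute \land over \lor]
≡ (\lnot C \land B) \lor (\lnot C \land \lnot A) \lor (\lnot B \land \lnot A)   [simplify]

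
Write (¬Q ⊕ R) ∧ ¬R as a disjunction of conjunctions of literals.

(¬Q ⊕ R) ∧ ¬R
≡ (¬Q ∧ ¬R ∨ ¬¬Q ∧ R) ∧ ¬R
≡ (¬Q ∧ ¬R ∨ Q ∧ R) ∧ ¬R
≡ ¬Q ∧ ¬R ∧ ¬R ∨ Q ∧ R ∧ ¬R
≡ ¬Q ∧ ¬R

¬Q ∧ ¬R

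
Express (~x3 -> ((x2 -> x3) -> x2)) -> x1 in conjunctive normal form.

(~x3 -> ((x2 -> x3) -> x2)) -> x1
= ~(~x3 -> ((x2 -> x3) -> x2)) | x1
= ~(~~x3 | ((x2 -> x3) -> x2)) | x1
= ~(~~x3 | ~(x2 -> x3) | x2) | x1
= ~(~~x3 | ~(~x2 | x3) | x2) | x1
= (~~~x3 & ~~(~x2 | x3) & ~x2) | x1
= (~x3 & ~~(~x2 | x3) & ~x2) | x1
= (~x3 & (~x2 | x3) & ~x2) | x1
= (~x3 | x1) & (~x2 | x3 | x1) & (~x2 | x1)
= (~x3 | x1) & (~x2 | x1)

(~x3 | x1) & (~x2 | x1)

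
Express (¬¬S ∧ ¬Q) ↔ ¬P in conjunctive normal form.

(¬S ∨ Q ∨ ¬P) ∧ (P ∨ S) ∧ (P ∨ ¬Q)

(¬¬S ∧ ¬Q) ↔ ¬P
≡ ((¬¬S ∧ ¬Q) → ¬P) ∧ (¬P → (¬¬S ∧ ¬Q))   (eliminate ↔)
≡ (¬(¬¬S ∧ ¬Q) ∨ ¬P) ∧ (¬P → (¬¬S ∧ ¬Q))   (eliminate →)
≡ (¬(¬¬S ∧ ¬Q) ∨ ¬P) ∧ (¬¬P ∨ (¬¬S ∧ ¬Q))   (eliminate →)
≡ (¬¬¬S ∨ ¬¬Q ∨ ¬P) ∧ (¬¬P ∨ (¬¬S ∧ ¬Q))   (De Morgan)
≡ (¬S ∨ ¬¬Q ∨ ¬P) ∧ (¬¬P ∨ (¬¬S ∧ ¬Q))   (double negation)
≡ (¬S ∨ Q ∨ ¬P) ∧ (¬¬P ∨ (¬¬S ∧ ¬Q))   (double negation)
≡ (¬S ∨ Q ∨ ¬P) ∧ (P ∨ (¬¬S ∧ ¬Q))   (double negation)
≡ (¬S ∨ Q ∨ ¬P) ∧ (P ∨ (S ∧ ¬Q))   (double negation)
≡ (¬S ∨ Q ∨ ¬P) ∧ (P ∨ S) ∧ (P ∨ ¬Q)   (distribute ∨ over ∧)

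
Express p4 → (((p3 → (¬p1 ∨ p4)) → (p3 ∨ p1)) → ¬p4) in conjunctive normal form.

p4 → (((p3 → (¬p1 ∨ p4)) → (p3 ∨ p1)) → ¬p4)
≡ ¬p4 ∨ (((p3 → (¬p1 ∨ p4)) → (p3 ∨ p1)) → ¬p4)   (eliminate →)
≡ ¬p4 ∨ ¬((p3 → (¬p1 ∨ p4)) → (p3 ∨ p1)) ∨ ¬p4   (eliminate →)
≡ ¬p4 ∨ ¬(¬(p3 → (¬p1 ∨ p4)) ∨ p3 ∨ p1) ∨ ¬p4   (eliminate →)
≡ ¬p4 ∨ ¬(¬(¬p3 ∨ ¬p1 ∨ p4) ∨ p3 ∨ p1) ∨ ¬p4   (eliminate →)
≡ ¬p4 ∨ (¬¬(¬p3 ∨ ¬p1 ∨ p4) ∧ ¬p3 ∧ ¬p1) ∨ ¬p4   (De Morgan)
≡ ¬p4 ∨ ((¬p3 ∨ ¬p1 ∨ p4) ∧ ¬p3 ∧ ¬p1) ∨ ¬p4   (double negation)
≡ (¬p4 ∨ ¬p3 ∨ ¬p1 ∨ p4 ∨ ¬p4) ∧ (¬p4 ∨ ¬p3 ∨ ¬p4) ∧ (¬p4 ∨ ¬p1 ∨ ¬p4)   (distribute ∨ over ∧)
≡ (¬p4 ∨ ¬p3) ∧ (¬p4 ∨ ¬p1)   (simplify)

(¬p4 ∨ ¬p3) ∧ (¬p4 ∨ ¬p1)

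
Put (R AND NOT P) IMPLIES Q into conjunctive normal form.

NOT R OR P OR Q

(R AND NOT P) IMPLIES Q
≡ NOT (R AND NOT P) OR Q   — eliminate IMPLIES
≡ NOT R OR NOT NOT P OR Q   — De Morgan
≡ NOT R OR P OR Q   — double negation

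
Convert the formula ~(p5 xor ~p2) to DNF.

(~p5 & p2) | (~p2 & p5)

~(p5 xor ~p2)
≡ ~((p5 & ~~p2) | (~p5 & ~p2))   [expand xor]
≡ ~(p5 & ~~p2) & ~(~p5 & ~p2)   [De Morgan]
≡ (~p5 | ~~~p2) & ~(~p5 & ~p2)   [De Morgan]
≡ (~p5 | ~p2) & ~(~p5 & ~p2)   [double negation]
≡ (~p5 | ~p2) & (~~p5 | ~~p2)   [De Morgan]
≡ (~p5 | ~p2) & (p5 | ~~p2)   [double negation]
≡ (~p5 | ~p2) & (p5 | p2)   [double negation]
≡ (~p5 & p5) | (~p5 & p2) | (~p2 & p5) | (~p2 & p2)   [distribute & over |]
≡ (~p5 & p2) | (~p2 & p5)   [simplify]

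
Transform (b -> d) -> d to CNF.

(b -> d) -> d
≡ ~(b -> d) | d   — eliminate ->
≡ ~(~b | d) | d   — eliminate ->
≡ (~~b & ~d) | d   — De Morgan
≡ (b & ~d) | d   — double negation
≡ (b | d) & (~d | d)   — distribute | over &
≡ b | d   — simplify

b | d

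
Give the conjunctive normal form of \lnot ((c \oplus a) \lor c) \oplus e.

(\lnot a \lor c \lor e) \land (\lnot c \lor e) \land (c \lor a \lor \lnot e)

\lnot ((c \oplus a) \lor c) \oplus e
≡ (\lnot ((c \oplus a) \lor c) \lor e) \land \lnot (\lnot ((c \oplus a) \lor c) \land e)
≡ (\lnot (((c \lor a) \land \lnot (c \land a)) \lor c) \lor e) \land \lnot (\lnot ((c \oplus a) \lor c) \land e)
≡ (\lnot (((c \lor a) \land \lnot (c \land a)) \lor c) \lor e) \land \lnot (\lnot (((c \lor a) \land \lnot (c \land a)) \lor c) \land e)
≡ ((\lnot ((c \lor a) \land \lnot (c \land a)) \land \lnot c) \lor e) \land \lnot (\lnot (((c \lor a) \land \lnot (c \land a)) \lor c) \land e)
≡ (((\lnot (c \lor a) \lor \lnot \lnot (c \land a)) \land \lnot c) \lor e) \land \lnot (\lnot (((c \lor a) \land \lnot (c \land a)) \lor c) \land e)
≡ ((((\lnot c \land \lnot a) \lor \lnot \lnot (c \land a)) \land \lnot c) \lor e) \land \lnot (\lnot (((c \lor a) \land \lnot (c \land a)) \lor c) \land e)
≡ ((((\lnot c \land \lnot a) \lor (c \land a)) \land \lnot c) \lor e) \land \lnot (\lnot (((c \lor a) \land \lnot (c \land a)) \lor c) \land e)
≡ ((((\lnot c \land \lnot a) \lor (c \land a)) \land \lnot c) \lor e) \land (\lnot \lnot (((c \lor a) \land \lnot (c \land a)) \lor c) \lor \lnot e)
≡ ((((\lnot c \land \lnot a) \lor (c \land a)) \land \lnot c) \lor e) \land (((c \lor a) \land \lnot (c \land a)) \lor c \lor \lnot e)
≡ ((((\lnot c \land \lnot a) \lor (c \land a)) \land \lnot c) \lor e) \land (((c \lor a) \land (\lnot c \lor \lnot a)) \lor c \lor \lnot e)
≡ (\lnot c \lor c \lor e) \land (\lnot c \lor a \lor e) \land (\lnot a \lor c \lor e) \land (\lnot a \lor a \lor e) \land (\lnot c \lor e) \land (c \lor a \lor c \lor \lnot e) \land (\lnot c \lor \lnot a \lor c \lor \lnot e)
≡ (\lnot a \lor c \lor e) \land (\lnot c \lor e) \land (c \lor a \lor \lnot e)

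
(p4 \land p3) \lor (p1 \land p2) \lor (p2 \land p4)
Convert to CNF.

(p4 \land p3) \lor (p1 \land p2) \lor (p2 \land p4)
⇔ (p4 \lor p1 \lor p2) \land (p4 \lor p1 \lor p4) \land (p4 \lor p2 \lor p2) \land (p4 \lor p2 \lor p4) \land (p3 \lor p1 \lor p2) \land (p3 \lor p1 \lor p4) \land (p3 \lor p2 \lor p2) \land (p3 \lor p2 \lor p4)   — distribute \lor over \land
⇔ (p4 \lor p1) \land (p4 \lor p2) \land (p3 \lor p2)   — simplify

(p4 \lor p1) \land (p4 \lor p2) \land (p3 \lor p2)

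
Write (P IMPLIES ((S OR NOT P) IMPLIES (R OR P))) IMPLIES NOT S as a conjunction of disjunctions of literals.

(P IMPLIES ((S OR NOT P) IMPLIES (R OR P))) IMPLIES NOT S
= NOT (P IMPLIES ((S OR NOT P) IMPLIES (R OR P))) OR NOT S   — eliminate IMPLIES
= NOT (NOT P OR ((S OR NOT P) IMPLIES (R OR P))) OR NOT S   — eliminate IMPLIES
= NOT (NOT P OR NOT (S OR NOT P) OR R OR P) OR NOT S   — eliminate IMPLIES
= (NOT NOT P AND NOT NOT (S OR NOT P) AND NOT R AND NOT P) OR NOT S   — De Morgan
= (P AND NOT NOT (S OR NOT P) AND NOT R AND NOT P) OR NOT S   — double negation
= (P AND (S OR NOT P) AND NOT R AND NOT P) OR NOT S   — double negation
= (P OR NOT S) AND (S OR NOT P OR NOT S) AND (NOT R OR NOT S) AND (NOT P OR NOT S)   — distribute OR over AND
= (P OR NOT S) AND (NOT R OR NOT S) AND (NOT P OR NOT S)   — simplify

(P OR NOT S) AND (NOT R OR NOT S) AND (NOT P OR NOT S)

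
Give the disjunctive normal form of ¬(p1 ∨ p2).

¬(p1 ∨ p2)
≡ ¬p1 ∧ ¬p2   (De Morgan)

¬p1 ∧ ¬p2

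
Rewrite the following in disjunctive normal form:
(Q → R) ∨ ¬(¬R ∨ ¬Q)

(Q → R) ∨ ¬(¬R ∨ ¬Q)
≡ ¬Q ∨ R ∨ ¬(¬R ∨ ¬Q)   [eliminate →]
≡ ¬Q ∨ R ∨ (¬¬R ∧ ¬¬Q)   [De Morgan]
≡ ¬Q ∨ R ∨ (R ∧ ¬¬Q)   [double negation]
≡ ¬Q ∨ R ∨ (R ∧ Q)   [double negation]
≡ ¬Q ∨ R   [simplify]

¬Q ∨ R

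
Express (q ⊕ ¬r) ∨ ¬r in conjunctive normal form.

q ∨ ¬r

(q ⊕ ¬r) ∨ ¬r
= ((q ∨ ¬r) ∧ ¬(q ∧ ¬r)) ∨ ¬r   — expand ⊕
= ((q ∨ ¬r) ∧ (¬q ∨ ¬¬r)) ∨ ¬r   — De Morgan
= ((q ∨ ¬r) ∧ (¬q ∨ r)) ∨ ¬r   — double negation
= (q ∨ ¬r ∨ ¬r) ∧ (¬q ∨ r ∨ ¬r)   — distribute ∨ over ∧
= q ∨ ¬r   — simplify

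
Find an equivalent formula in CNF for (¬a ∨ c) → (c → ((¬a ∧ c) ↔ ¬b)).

(¬a ∨ c) → (c → ((¬a ∧ c) ↔ ¬b))
= ¬(¬a ∨ c) ∨ (c → ((¬a ∧ c) ↔ ¬b))   [eliminate →]
= ¬(¬a ∨ c) ∨ ¬c ∨ ((¬a ∧ c) ↔ ¬b)   [eliminate →]
= ¬(¬a ∨ c) ∨ ¬c ∨ (((¬a ∧ c) → ¬b) ∧ (¬b → (¬a ∧ c)))   [eliminate ↔]
= ¬(¬a ∨ c) ∨ ¬c ∨ ((¬(¬a ∧ c) ∨ ¬b) ∧ (¬b → (¬a ∧ c)))   [eliminate →]
= ¬(¬a ∨ c) ∨ ¬c ∨ ((¬(¬a ∧ c) ∨ ¬b) ∧ (¬¬b ∨ (¬a ∧ c)))   [eliminate →]
= (¬¬a ∧ ¬c) ∨ ¬c ∨ ((¬(¬a ∧ c) ∨ ¬b) ∧ (¬¬b ∨ (¬a ∧ c)))   [De Morgan]
= (a ∧ ¬c) ∨ ¬c ∨ ((¬(¬a ∧ c) ∨ ¬b) ∧ (¬¬b ∨ (¬a ∧ c)))   [double negation]
= (a ∧ ¬c) ∨ ¬c ∨ ((¬¬a ∨ ¬c ∨ ¬b) ∧ (¬¬b ∨ (¬a ∧ c)))   [De Morgan]
= (a ∧ ¬c) ∨ ¬c ∨ ((a ∨ ¬c ∨ ¬b) ∧ (¬¬b ∨ (¬a ∧ c)))   [double negation]
= (a ∧ ¬c) ∨ ¬c ∨ ((a ∨ ¬c ∨ ¬b) ∧ (b ∨ (¬a ∧ c)))   [double negation]
= (a ∨ ¬c ∨ a ∨ ¬c ∨ ¬b) ∧ (a ∨ ¬c ∨ b ∨ ¬a) ∧ (a ∨ ¬c ∨ b ∨ c) ∧ (¬c ∨ ¬c ∨ a ∨ ¬c ∨ ¬b) ∧ (¬c ∨ ¬c ∨ b ∨ ¬a) ∧ (¬c ∨ ¬c ∨ b ∨ c)   [distribute ∨ over ∧]
= (a ∨ ¬c ∨ ¬b) ∧ (¬c ∨ b ∨ ¬a)   [simplify]

(a ∨ ¬c ∨ ¬b) ∧ (¬c ∨ b ∨ ¬a)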